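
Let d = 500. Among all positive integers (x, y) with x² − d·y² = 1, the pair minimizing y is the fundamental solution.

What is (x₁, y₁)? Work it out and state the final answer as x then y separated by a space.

930249 41602

[22; 2,1,3,2,1,…,1,2,44] for √500; ℓ=14 ⇒ convergent index 13
step 0: (22, 1)  from 22·(1,0) + (0,1)
step 1: (45, 2)  from 2·(22,1) + (1,0)
step 2: (67, 3)  from 1·(45,2) + (22,1)
step 3: (246, 11)  from 3·(67,3) + (45,2)
step 4: (559, 25)  from 2·(246,11) + (67,3)
step 5: (805, 36)  from 1·(559,25) + (246,11)
step 6: (1364, 61)  from 1·(805,36) + (559,25)
step 7: (14445, 646)  from 10·(1364,61) + (805,36)
step 8: (15809, 707)  from 1·(14445,646) + (1364,61)
step 9: (30254, 1353)  from 1·(15809,707) + (14445,646)
step 10: (76317, 3413)  from 2·(30254,1353) + (15809,707)
…
step 12: (335522, 15005)  from 1·(259205,11592) + (76317,3413)
step 13: (930249, 41602)  from 2·(335522,15005) + (259205,11592)
(x₁, y₁) = (930249, 41602);  930249² − 500·41602² = 1 ✓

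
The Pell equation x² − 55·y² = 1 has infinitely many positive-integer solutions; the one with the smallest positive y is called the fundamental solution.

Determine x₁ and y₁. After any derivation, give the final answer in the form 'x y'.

√55 → a₀=7, period (2,2,2,14); ℓ=4 even so k=3
i=0: a=7 ⇒ p=7, q=1
…
i=2: a=2 ⇒ p=37, q=5
i=3: a=2 ⇒ p=89, q=12
fundamental: x₁=89, y₁=12  (since 7921 − 55·144 = 1)

89 12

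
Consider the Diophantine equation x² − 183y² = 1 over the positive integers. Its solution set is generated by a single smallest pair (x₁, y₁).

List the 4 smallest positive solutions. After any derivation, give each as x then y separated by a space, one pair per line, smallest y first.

√183 → a₀=13, period (1,1,8,1,1,26); ℓ=6 even so k=5
k=0  a_k=13  p_k/q_k = 13/1
…
k=2  a_k=1  p_k/q_k = 27/2
…
k=4  a_k=1  p_k/q_k = 257/19
k=5  a_k=1  p_k/q_k = 487/36
→ (487, 36).  Check: 487²=237169, 183·36²=237168, difference 1.
n=2: (487,36)∘(487,36) = (487·487+183·36·36, 487·36+36·487) = (474337,35064)
n=3: (474337,35064)∘(487,36) = (487·474337+183·36·35064, 487·35064+36·474337) = (462003751,34152300)
n=4: (462003751,34152300)∘(487,36) = (487·462003751+183·36·34152300, 487·34152300+36·462003751) = (449991179137,33264305136)

487 36
474337 35064
462003751 34152300
449991179137 33264305136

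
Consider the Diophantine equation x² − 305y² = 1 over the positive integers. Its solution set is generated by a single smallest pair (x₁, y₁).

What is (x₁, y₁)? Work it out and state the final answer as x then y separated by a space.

[17; 2,6,2,34] for √305; ℓ=4 ⇒ convergent index 3
k=0  a_k=17  p_k/q_k = 17/1
…
k=2  a_k=6  p_k/q_k = 227/13
k=3  a_k=2  p_k/q_k = 489/28
(x₁, y₁) = (489, 28);  489² − 305·28² = 1 ✓

489 28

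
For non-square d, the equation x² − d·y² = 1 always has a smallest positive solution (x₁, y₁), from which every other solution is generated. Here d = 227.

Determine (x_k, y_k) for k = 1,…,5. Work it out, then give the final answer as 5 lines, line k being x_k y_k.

√227 = [15; 15,30, …], period ℓ=2 (even) → k=1
i=0: a=15 ⇒ p=15, q=1
i=1: a=15 ⇒ p=226, q=15
→ (226, 15).  Check: 226²=51076, 227·15²=51075, difference 1.
n=2: (226,15)∘(226,15) = (226·226+227·15·15, 226·15+15·226) = (102151,6780)
n=3: (102151,6780)∘(226,15) = (226·102151+227·15·6780, 226·6780+15·102151) = (46172026,3064545)
n=4: (46172026,3064545)∘(226,15) = (226·46172026+227·15·3064545, 226·3064545+15·46172026) = (20869653601,1385167560)
n=5: (20869653601,1385167560)∘(226,15) = (226·20869653601+227·15·1385167560, 226·1385167560+15·20869653601) = (9433037255626,626092672575)

226 15
102151 6780
46172026 3064545
20869653601 1385167560
9433037255626 626092672575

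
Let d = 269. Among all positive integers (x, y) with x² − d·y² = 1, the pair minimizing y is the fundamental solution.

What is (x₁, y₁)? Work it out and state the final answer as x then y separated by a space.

d=269: √d = [16; 2,2,32] (ℓ=3, odd), read p_5/q_5
k=0  a_k=16  p_k/q_k = 16/1
k=1  a_k=2  p_k/q_k = 33/2
k=2  a_k=2  p_k/q_k = 82/5
k=3  a_k=32  p_k/q_k = 2657/162
k=4  a_k=2  p_k/q_k = 5396/329
k=5  a_k=2  p_k/q_k = 13449/820
(x₁, y₁) = (13449, 820);  13449² − 269·820² = 1 ✓

13449 820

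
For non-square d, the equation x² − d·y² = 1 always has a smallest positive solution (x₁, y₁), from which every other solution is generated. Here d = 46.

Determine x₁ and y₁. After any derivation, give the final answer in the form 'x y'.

d=46: √d = [6; 1,3,1,1,2,6,2,1,1,3,1,12] (ℓ=12, even), read p_11/q_11
step 0: (6, 1)  from 6·(1,0) + (0,1)
step 1: (7, 1)  from 1·(6,1) + (1,0)
step 2: (27, 4)  from 3·(7,1) + (6,1)
…
step 6: (997, 147)  from 6·(156,23) + (61,9)
step 7: (2150, 317)  from 2·(997,147) + (156,23)
step 8: (3147, 464)  from 1·(2150,317) + (997,147)
…
step 10: (19038, 2807)  from 3·(5297,781) + (3147,464)
step 11: (24335, 3588)  from 1·(19038,2807) + (5297,781)
→ (24335, 3588).  Check: 24335²=592192225, 46·3588²=592192224, difference 1.

24335 3588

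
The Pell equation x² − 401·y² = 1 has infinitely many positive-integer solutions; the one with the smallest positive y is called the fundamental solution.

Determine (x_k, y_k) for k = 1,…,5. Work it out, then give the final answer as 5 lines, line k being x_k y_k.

801 40
1283201 64080
2055687201 102656120
3293209612801 164455040160
5275719744020001 263456871680200

√401 = [20; 40, …], period ℓ=1 (odd) → k=1
a_0=20:  p_0=20·1+0=20,  q_0=20·0+1=1
a_1=40:  p_1=40·20+1=801,  q_1=40·1+0=40
(x₁, y₁) = (801, 40);  801² − 401·40² = 1 ✓
n=2: (801,40)∘(801,40) = (801·801+401·40·40, 801·40+40·801) = (1283201,64080)
n=3: (1283201,64080)∘(801,40) = (801·1283201+401·40·64080, 801·64080+40·1283201) = (2055687201,102656120)
n=4: (2055687201,102656120)∘(801,40) = (801·2055687201+401·40·102656120, 801·102656120+40·2055687201) = (3293209612801,164455040160)
n=5: (3293209612801,164455040160)∘(801,40) = (801·3293209612801+401·40·164455040160, 801·164455040160+40·3293209612801) = (5275719744020001,263456871680200)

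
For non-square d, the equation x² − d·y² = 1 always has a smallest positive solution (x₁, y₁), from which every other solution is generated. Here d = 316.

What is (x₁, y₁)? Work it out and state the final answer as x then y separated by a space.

12799 720

[17; 1,3,2,8,2,3,1,34] for √316; ℓ=8 ⇒ convergent index 7
step 0: (17, 1)  from 17·(1,0) + (0,1)
…
step 6: (9937, 559)  from 3·(2862,161) + (1351,76)
step 7: (12799, 720)  from 1·(9937,559) + (2862,161)
fundamental: x₁=12799, y₁=720  (since 163814401 − 316·518400 = 1)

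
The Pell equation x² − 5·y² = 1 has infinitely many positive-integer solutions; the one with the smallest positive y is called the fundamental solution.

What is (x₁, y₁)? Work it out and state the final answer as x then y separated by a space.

√5 → a₀=2, period (4); ℓ=1 odd so k=1
k=0  a_k=2  p_k/q_k = 2/1
k=1  a_k=4  p_k/q_k = 9/4
→ (9, 4).  Check: 9²=81, 5·4²=80, difference 1.

9 4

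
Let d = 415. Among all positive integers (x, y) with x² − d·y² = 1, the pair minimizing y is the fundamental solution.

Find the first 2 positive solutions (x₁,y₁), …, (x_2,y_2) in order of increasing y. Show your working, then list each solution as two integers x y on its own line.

[20; 2,1,2,4,6,…,1,2,40] for √415; ℓ=16 ⇒ convergent index 15
k=0  a_k=20  p_k/q_k = 20/1
k=1  a_k=2  p_k/q_k = 41/2
k=2  a_k=1  p_k/q_k = 61/3
…
k=4  a_k=4  p_k/q_k = 713/35
…
k=7  a_k=1  p_k/q_k = 9595/471
…
k=9  a_k=1  p_k/q_k = 43534/2137
k=10  a_k=1  p_k/q_k = 77473/3803
…
k=13  a_k=2  p_k/q_k = 4730294/232201
k=14  a_k=1  p_k/q_k = 6841255/335824
k=15  a_k=2  p_k/q_k = 18412804/903849
fundamental: x₁=18412804, y₁=903849  (since 339031351142416 − 415·816943014801 = 1)
n=2: (18412804,903849)∘(18412804,903849) = (18412804·18412804+415·903849·903849, 18412804·903849+903849·18412804) = (678062702284831,33284788965192)

18412804 903849
678062702284831 33284788965192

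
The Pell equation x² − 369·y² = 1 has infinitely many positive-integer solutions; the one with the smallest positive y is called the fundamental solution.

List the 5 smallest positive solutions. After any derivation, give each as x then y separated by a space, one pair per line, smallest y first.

8396801 437120
141012534067201 7340819306240
2368108374136006451201 123278797782910239360
39769069528107045198367948801 2070295065004669620717268480
667865925565355162349028245713920001 34767711344252426473018978470025600

d=369: √d = [19; 4,1,3,2,7,4,7,2,3,1,4,38] (ℓ=12, even), read p_11/q_11
step 0: (19, 1)  from 19·(1,0) + (0,1)
…
step 2: (96, 5)  from 1·(77,4) + (19,1)
…
step 6: (25414, 1323)  from 4·(6147,320) + (826,43)
…
step 8: (393504, 20485)  from 2·(184045,9581) + (25414,1323)
…
step 10: (1758061, 91521)  from 1·(1364557,71036) + (393504,20485)
step 11: (8396801, 437120)  from 4·(1758061,91521) + (1364557,71036)
(x₁, y₁) = (8396801, 437120);  8396801² − 369·437120² = 1 ✓
(x_2, y_2) = (8396801·8396801 + 369·437120·437120, 8396801·437120 + 437120·8396801) = (141012534067201, 7340819306240)
(x_3, y_3) = (8396801·141012534067201 + 369·437120·7340819306240, 8396801·7340819306240 + 437120·141012534067201) = (2368108374136006451201, 123278797782910239360)
(x_4, y_4) = (8396801·2368108374136006451201 + 369·437120·123278797782910239360, 8396801·123278797782910239360 + 437120·2368108374136006451201) = (39769069528107045198367948801, 2070295065004669620717268480)
(x_5, y_5) = (8396801·39769069528107045198367948801 + 369·437120·2070295065004669620717268480, 8396801·2070295065004669620717268480 + 437120·39769069528107045198367948801) = (667865925565355162349028245713920001, 34767711344252426473018978470025600)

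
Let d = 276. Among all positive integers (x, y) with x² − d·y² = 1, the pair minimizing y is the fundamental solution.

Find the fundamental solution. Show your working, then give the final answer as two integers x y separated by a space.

7775 468

√276 = [16; 1,1,1,1,2,2,2,1,1,1,1,32, …], period ℓ=12 (even) → k=11
step 0: (16, 1)  from 16·(1,0) + (0,1)
step 1: (17, 1)  from 1·(16,1) + (1,0)
step 2: (33, 2)  from 1·(17,1) + (16,1)
…
step 5: (216, 13)  from 2·(83,5) + (50,3)
…
step 8: (1761, 106)  from 1·(1246,75) + (515,31)
…
step 10: (4768, 287)  from 1·(3007,181) + (1761,106)
step 11: (7775, 468)  from 1·(4768,287) + (3007,181)
fundamental: x₁=7775, y₁=468  (since 60450625 − 276·219024 = 1)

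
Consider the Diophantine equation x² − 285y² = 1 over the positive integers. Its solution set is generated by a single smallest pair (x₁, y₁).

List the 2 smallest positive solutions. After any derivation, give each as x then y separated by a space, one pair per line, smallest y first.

[16; 1,7,2,7,1,32] for √285; ℓ=6 ⇒ convergent index 5
step 0: (16, 1)  from 16·(1,0) + (0,1)
step 1: (17, 1)  from 1·(16,1) + (1,0)
step 2: (135, 8)  from 7·(17,1) + (16,1)
step 3: (287, 17)  from 2·(135,8) + (17,1)
step 4: (2144, 127)  from 7·(287,17) + (135,8)
step 5: (2431, 144)  from 1·(2144,127) + (287,17)
(x₁, y₁) = (2431, 144);  2431² − 285·144² = 1 ✓
k=2:  x_2 = 2431·2431+285·144·144 = 11819521,  y_2 = 2431·144+144·2431 = 700128

2431 144
11819521 700128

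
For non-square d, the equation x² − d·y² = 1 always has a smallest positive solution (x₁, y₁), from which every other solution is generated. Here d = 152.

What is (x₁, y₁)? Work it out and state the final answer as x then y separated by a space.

37 3

√152 = [12; 3,24, …], period ℓ=2 (even) → k=1
i=0: a=12 ⇒ p=12, q=1
i=1: a=3 ⇒ p=37, q=3
→ (37, 3).  Check: 37²=1369, 152·3²=1368, difference 1.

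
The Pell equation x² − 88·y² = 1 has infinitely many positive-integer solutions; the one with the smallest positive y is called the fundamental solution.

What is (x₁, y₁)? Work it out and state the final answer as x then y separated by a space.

√88 → a₀=9, period (2,1,1,1,2,18); ℓ=6 even so k=5
a_0=9:  p_0=9·1+0=9,  q_0=9·0+1=1
a_1=2:  p_1=2·9+1=19,  q_1=2·1+0=2
…
a_3=1:  p_3=1·28+19=47,  q_3=1·3+2=5
a_4=1:  p_4=1·47+28=75,  q_4=1·5+3=8
a_5=2:  p_5=2·75+47=197,  q_5=2·8+5=21
fundamental: x₁=197, y₁=21  (since 38809 − 88·441 = 1)

197 21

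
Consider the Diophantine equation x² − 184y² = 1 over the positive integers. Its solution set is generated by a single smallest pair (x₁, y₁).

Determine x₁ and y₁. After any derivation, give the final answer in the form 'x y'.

24335 1794

√184 → a₀=13, period (1,1,3,2,1,2,1,2,3,1,1,26); ℓ=12 even so k=11
k=0  a_k=13  p_k/q_k = 13/1
…
k=10  a_k=1  p_k/q_k = 13741/1013
k=11  a_k=1  p_k/q_k = 24335/1794
(x₁, y₁) = (24335, 1794);  24335² − 184·1794² = 1 ✓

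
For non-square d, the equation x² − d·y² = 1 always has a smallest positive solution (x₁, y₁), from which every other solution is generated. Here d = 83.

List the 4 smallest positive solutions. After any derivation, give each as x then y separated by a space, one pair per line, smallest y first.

√83 = [9; 9,18, …], period ℓ=2 (even) → k=1
i=0: a=9 ⇒ p=9, q=1
i=1: a=9 ⇒ p=82, q=9
→ (82, 9).  Check: 82²=6724, 83·9²=6723, difference 1.
n=2: (82,9)∘(82,9) = (82·82+83·9·9, 82·9+9·82) = (13447,1476)
n=3: (13447,1476)∘(82,9) = (82·13447+83·9·1476, 82·1476+9·13447) = (2205226,242055)
n=4: (2205226,242055)∘(82,9) = (82·2205226+83·9·242055, 82·242055+9·2205226) = (361643617,39695544)

82 9
13447 1476
2205226 242055
361643617 39695544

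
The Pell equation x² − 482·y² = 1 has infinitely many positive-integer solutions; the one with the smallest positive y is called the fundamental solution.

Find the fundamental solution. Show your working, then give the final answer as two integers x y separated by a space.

[21; 1,20,1,42] for √482; ℓ=4 ⇒ convergent index 3
k=0  a_k=21  p_k/q_k = 21/1
…
k=2  a_k=20  p_k/q_k = 461/21
k=3  a_k=1  p_k/q_k = 483/22
→ (483, 22).  Check: 483²=233289, 482·22²=233288, difference 1.

483 22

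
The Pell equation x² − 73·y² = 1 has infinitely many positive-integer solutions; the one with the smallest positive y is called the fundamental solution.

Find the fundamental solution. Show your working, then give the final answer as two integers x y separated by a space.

2281249 267000

√73 → a₀=8, period (1,1,5,5,1,1,16); ℓ=7 odd so k=13
a_0=8:  p_0=8·1+0=8,  q_0=8·0+1=1
a_1=1:  p_1=1·8+1=9,  q_1=1·1+0=1
…
a_3=5:  p_3=5·17+9=94,  q_3=5·2+1=11
a_4=5:  p_4=5·94+17=487,  q_4=5·11+2=57
a_5=1:  p_5=1·487+94=581,  q_5=1·57+11=68
a_6=1:  p_6=1·581+487=1068,  q_6=1·68+57=125
a_7=16:  p_7=16·1068+581=17669,  q_7=16·125+68=2068
a_8=1:  p_8=1·17669+1068=18737,  q_8=1·2068+125=2193
a_9=1:  p_9=1·18737+17669=36406,  q_9=1·2193+2068=4261
…
a_11=5:  p_11=5·200767+36406=1040241,  q_11=5·23498+4261=121751
a_12=1:  p_12=1·1040241+200767=1241008,  q_12=1·121751+23498=145249
a_13=1:  p_13=1·1241008+1040241=2281249,  q_13=1·145249+121751=267000
(x₁, y₁) = (2281249, 267000);  2281249² − 73·267000² = 1 ✓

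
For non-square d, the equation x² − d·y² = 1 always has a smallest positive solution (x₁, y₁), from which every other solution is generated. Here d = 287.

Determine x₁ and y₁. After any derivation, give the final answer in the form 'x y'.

d=287: √d = [16; 1,15,1,32] (ℓ=4, even), read p_3/q_3
a_0=16:  p_0=16·1+0=16,  q_0=16·0+1=1
a_1=1:  p_1=1·16+1=17,  q_1=1·1+0=1
a_2=15:  p_2=15·17+16=271,  q_2=15·1+1=16
a_3=1:  p_3=1·271+17=288,  q_3=1·16+1=17
→ (288, 17).  Check: 288²=82944, 287·17²=82943, difference 1.

288 17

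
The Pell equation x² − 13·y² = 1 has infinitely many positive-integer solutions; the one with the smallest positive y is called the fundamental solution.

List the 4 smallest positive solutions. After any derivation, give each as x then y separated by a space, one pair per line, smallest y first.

649 180
842401 233640
1093435849 303264540
1419278889601 393637139280

√13 = [3; 1,1,1,1,6, …], period ℓ=5 (odd) → k=9
step 0: (3, 1)  from 3·(1,0) + (0,1)
step 1: (4, 1)  from 1·(3,1) + (1,0)
…
step 3: (11, 3)  from 1·(7,2) + (4,1)
…
step 7: (256, 71)  from 1·(137,38) + (119,33)
step 8: (393, 109)  from 1·(256,71) + (137,38)
step 9: (649, 180)  from 1·(393,109) + (256,71)
→ (649, 180).  Check: 649²=421201, 13·180²=421200, difference 1.
n=2: (649,180)∘(649,180) = (649·649+13·180·180, 649·180+180·649) = (842401,233640)
n=3: (842401,233640)∘(649,180) = (649·842401+13·180·233640, 649·233640+180·842401) = (1093435849,303264540)
n=4: (1093435849,303264540)∘(649,180) = (649·1093435849+13·180·303264540, 649·303264540+180·1093435849) = (1419278889601,393637139280)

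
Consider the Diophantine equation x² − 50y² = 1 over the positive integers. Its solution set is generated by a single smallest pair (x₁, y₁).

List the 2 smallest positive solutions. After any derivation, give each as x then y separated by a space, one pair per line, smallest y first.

99 14
19601 2772

√50 = [7; 14, …], period ℓ=1 (odd) → k=1
step 0: (7, 1)  from 7·(1,0) + (0,1)
step 1: (99, 14)  from 14·(7,1) + (1,0)
fundamental: x₁=99, y₁=14  (since 9801 − 50·196 = 1)
n=2: (99,14)∘(99,14) = (99·99+50·14·14, 99·14+14·99) = (19601,2772)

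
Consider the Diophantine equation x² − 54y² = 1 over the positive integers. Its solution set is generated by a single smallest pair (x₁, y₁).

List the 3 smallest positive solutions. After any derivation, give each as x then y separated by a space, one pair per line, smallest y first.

485 66
470449 64020
456335045 62099334

√54 = [7; 2,1,6,1,2,14, …], period ℓ=6 (even) → k=5
k=0  a_k=7  p_k/q_k = 7/1
k=1  a_k=2  p_k/q_k = 15/2
k=2  a_k=1  p_k/q_k = 22/3
k=3  a_k=6  p_k/q_k = 147/20
k=4  a_k=1  p_k/q_k = 169/23
k=5  a_k=2  p_k/q_k = 485/66
fundamental: x₁=485, y₁=66  (since 235225 − 54·4356 = 1)
n=2: (485,66)∘(485,66) = (485·485+54·66·66, 485·66+66·485) = (470449,64020)
n=3: (470449,64020)∘(485,66) = (485·470449+54·66·64020, 485·64020+66·470449) = (456335045,62099334)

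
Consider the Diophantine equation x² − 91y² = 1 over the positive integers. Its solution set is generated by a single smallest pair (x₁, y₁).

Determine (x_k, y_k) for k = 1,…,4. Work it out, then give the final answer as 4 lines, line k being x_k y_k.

1574 165
4954951 519420
15598184174 1635133995
49103078824801 5147401296840

[9; 1,1,5,1,5,1,1,18] for √91; ℓ=8 ⇒ convergent index 7
i=0: a=9 ⇒ p=9, q=1
…
i=2: a=1 ⇒ p=19, q=2
…
i=4: a=1 ⇒ p=124, q=13
…
i=6: a=1 ⇒ p=849, q=89
i=7: a=1 ⇒ p=1574, q=165
→ (1574, 165).  Check: 1574²=2477476, 91·165²=2477475, difference 1.
n=2: (1574,165)∘(1574,165) = (1574·1574+91·165·165, 1574·165+165·1574) = (4954951,519420)
n=3: (4954951,519420)∘(1574,165) = (1574·4954951+91·165·519420, 1574·519420+165·4954951) = (15598184174,1635133995)
n=4: (15598184174,1635133995)∘(1574,165) = (1574·15598184174+91·165·1635133995, 1574·1635133995+165·15598184174) = (49103078824801,5147401296840)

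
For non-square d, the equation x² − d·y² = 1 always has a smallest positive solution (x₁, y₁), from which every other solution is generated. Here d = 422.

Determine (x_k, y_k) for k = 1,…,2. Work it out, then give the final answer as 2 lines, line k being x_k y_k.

7022501 341850
98631040590001 4801283933700

[20; 1,1,5,2,1,…,1,1,40] for √422; ℓ=14 ⇒ convergent index 13
a_0=20:  p_0=20·1+0=20,  q_0=20·0+1=1
a_1=1:  p_1=1·20+1=21,  q_1=1·1+0=1
…
a_4=2:  p_4=2·226+41=493,  q_4=2·11+2=24
…
a_6=3:  p_6=3·719+493=2650,  q_6=3·35+24=129
…
a_9=1:  p_9=1·163807+53719=217526,  q_9=1·7974+2615=10589
a_10=2:  p_10=2·217526+163807=598859,  q_10=2·10589+7974=29152
a_11=5:  p_11=5·598859+217526=3211821,  q_11=5·29152+10589=156349
a_12=1:  p_12=1·3211821+598859=3810680,  q_12=1·156349+29152=185501
a_13=1:  p_13=1·3810680+3211821=7022501,  q_13=1·185501+156349=341850
→ (7022501, 341850).  Check: 7022501²=49315520295001, 422·341850²=49315520295000, difference 1.
n=2: (7022501,341850)∘(7022501,341850) = (7022501·7022501+422·341850·341850, 7022501·341850+341850·7022501) = (98631040590001,4801283933700)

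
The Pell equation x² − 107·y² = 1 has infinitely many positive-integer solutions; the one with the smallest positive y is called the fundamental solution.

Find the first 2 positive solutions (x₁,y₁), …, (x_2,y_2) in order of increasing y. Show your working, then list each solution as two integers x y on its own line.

√107 = [10; 2,1,9,1,2,20, …], period ℓ=6 (even) → k=5
step 0: (10, 1)  from 10·(1,0) + (0,1)
…
step 4: (331, 32)  from 1·(300,29) + (31,3)
step 5: (962, 93)  from 2·(331,32) + (300,29)
→ (962, 93).  Check: 962²=925444, 107·93²=925443, difference 1.
(x_2, y_2) = (962·962 + 107·93·93, 962·93 + 93·962) = (1850887, 178932)

962 93
1850887 178932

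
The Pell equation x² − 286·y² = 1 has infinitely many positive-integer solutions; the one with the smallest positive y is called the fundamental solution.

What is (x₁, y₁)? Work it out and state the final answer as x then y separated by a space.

561835 33222

√286 = [16; 1,10,3,3,2,3,3,10,1,32, …], period ℓ=10 (even) → k=9
step 0: (16, 1)  from 16·(1,0) + (0,1)
…
step 8: (512132, 30283)  from 10·(49703,2939) + (15102,893)
step 9: (561835, 33222)  from 1·(512132,30283) + (49703,2939)
fundamental: x₁=561835, y₁=33222  (since 315658567225 − 286·1103701284 = 1)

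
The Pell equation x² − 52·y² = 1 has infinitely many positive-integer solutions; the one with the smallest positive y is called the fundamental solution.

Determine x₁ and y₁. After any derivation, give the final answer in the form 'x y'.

d=52: √d = [7; 4,1,2,1,4,14] (ℓ=6, even), read p_5/q_5
a_0=7:  p_0=7·1+0=7,  q_0=7·0+1=1
a_1=4:  p_1=4·7+1=29,  q_1=4·1+0=4
…
a_3=2:  p_3=2·36+29=101,  q_3=2·5+4=14
a_4=1:  p_4=1·101+36=137,  q_4=1·14+5=19
a_5=4:  p_5=4·137+101=649,  q_5=4·19+14=90
fundamental: x₁=649, y₁=90  (since 421201 − 52·8100 = 1)

649 90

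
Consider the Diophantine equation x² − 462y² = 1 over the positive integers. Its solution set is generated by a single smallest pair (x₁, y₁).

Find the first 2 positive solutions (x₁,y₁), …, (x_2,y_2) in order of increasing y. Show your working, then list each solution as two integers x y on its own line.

43 2
3697 172

[21; 2,42] for √462; ℓ=2 ⇒ convergent index 1
i=0: a=21 ⇒ p=21, q=1
i=1: a=2 ⇒ p=43, q=2
(x₁, y₁) = (43, 2);  43² − 462·2² = 1 ✓
(x_2, y_2) = (43·43 + 462·2·2, 43·2 + 2·43) = (3697, 172)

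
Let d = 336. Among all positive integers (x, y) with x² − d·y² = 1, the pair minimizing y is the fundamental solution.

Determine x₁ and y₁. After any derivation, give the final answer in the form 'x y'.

55 3

√336 = [18; 3,36, …], period ℓ=2 (even) → k=1
step 0: (18, 1)  from 18·(1,0) + (0,1)
step 1: (55, 3)  from 3·(18,1) + (1,0)
→ (55, 3).  Check: 55²=3025, 336·3²=3024, difference 1.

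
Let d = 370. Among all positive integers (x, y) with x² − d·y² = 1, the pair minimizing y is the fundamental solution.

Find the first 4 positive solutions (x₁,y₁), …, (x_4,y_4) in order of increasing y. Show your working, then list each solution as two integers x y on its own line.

213859 11118
91471343761 4755368724
39123940210553539 2033956799880714
16734013458886067250241 869959934526623861928

√370 = [19; 4,4,38, …], period ℓ=3 (odd) → k=5
k=0  a_k=19  p_k/q_k = 19/1
…
k=4  a_k=4  p_k/q_k = 50339/2617
k=5  a_k=4  p_k/q_k = 213859/11118
(x₁, y₁) = (213859, 11118);  213859² − 370·11118² = 1 ✓
k=2:  x_2 = 213859·213859+370·11118·11118 = 91471343761,  y_2 = 213859·11118+11118·213859 = 4755368724
k=3:  x_3 = 213859·91471343761+370·11118·4755368724 = 39123940210553539,  y_3 = 213859·4755368724+11118·91471343761 = 2033956799880714
k=4:  x_4 = 213859·39123940210553539+370·11118·2033956799880714 = 16734013458886067250241,  y_4 = 213859·2033956799880714+11118·39123940210553539 = 869959934526623861928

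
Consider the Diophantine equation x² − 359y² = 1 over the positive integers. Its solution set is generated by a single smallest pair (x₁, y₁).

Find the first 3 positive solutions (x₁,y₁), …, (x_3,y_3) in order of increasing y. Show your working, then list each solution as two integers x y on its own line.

360 19
259199 13680
186622920 9849581

d=359: √d = [18; 1,17,1,36] (ℓ=4, even), read p_3/q_3
k=0  a_k=18  p_k/q_k = 18/1
k=1  a_k=1  p_k/q_k = 19/1
k=2  a_k=17  p_k/q_k = 341/18
k=3  a_k=1  p_k/q_k = 360/19
→ (360, 19).  Check: 360²=129600, 359·19²=129599, difference 1.
(360+19√359)^2 = 259199 + 13680√359
(360+19√359)^3 = 186622920 + 9849581√359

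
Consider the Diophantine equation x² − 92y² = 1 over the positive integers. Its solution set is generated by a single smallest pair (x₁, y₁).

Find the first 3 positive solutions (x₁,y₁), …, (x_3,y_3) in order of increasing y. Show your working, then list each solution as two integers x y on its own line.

√92 → a₀=9, period (1,1,2,4,2,1,1,18); ℓ=8 even so k=7
k=0  a_k=9  p_k/q_k = 9/1
k=1  a_k=1  p_k/q_k = 10/1
k=2  a_k=1  p_k/q_k = 19/2
k=3  a_k=2  p_k/q_k = 48/5
k=4  a_k=4  p_k/q_k = 211/22
k=5  a_k=2  p_k/q_k = 470/49
k=6  a_k=1  p_k/q_k = 681/71
k=7  a_k=1  p_k/q_k = 1151/120
(x₁, y₁) = (1151, 120);  1151² − 92·120² = 1 ✓
n=2: (1151,120)∘(1151,120) = (1151·1151+92·120·120, 1151·120+120·1151) = (2649601,276240)
n=3: (2649601,276240)∘(1151,120) = (1151·2649601+92·120·276240, 1151·276240+120·2649601) = (6099380351,635904360)

1151 120
2649601 276240
6099380351 635904360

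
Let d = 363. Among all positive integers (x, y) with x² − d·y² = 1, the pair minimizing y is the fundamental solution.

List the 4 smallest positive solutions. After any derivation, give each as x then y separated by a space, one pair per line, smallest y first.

362 19
262087 13756
189750626 9959325
137379191137 7210537544

[19; 19,38] for √363; ℓ=2 ⇒ convergent index 1
a_0=19:  p_0=19·1+0=19,  q_0=19·0+1=1
a_1=19:  p_1=19·19+1=362,  q_1=19·1+0=19
→ (362, 19).  Check: 362²=131044, 363·19²=131043, difference 1.
n=2: (362,19)∘(362,19) = (362·362+363·19·19, 362·19+19·362) = (262087,13756)
n=3: (262087,13756)∘(362,19) = (362·262087+363·19·13756, 362·13756+19·262087) = (189750626,9959325)
n=4: (189750626,9959325)∘(362,19) = (362·189750626+363·19·9959325, 362·9959325+19·189750626) = (137379191137,7210537544)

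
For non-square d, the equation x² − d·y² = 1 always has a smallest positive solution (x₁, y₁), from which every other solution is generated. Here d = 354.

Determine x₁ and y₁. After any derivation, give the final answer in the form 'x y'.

√354 → a₀=18, period (1,4,2,2,18,2,2,4,1,36); ℓ=10 even so k=9
i=0: a=18 ⇒ p=18, q=1
i=1: a=1 ⇒ p=19, q=1
i=2: a=4 ⇒ p=94, q=5
i=3: a=2 ⇒ p=207, q=11
i=4: a=2 ⇒ p=508, q=27
i=5: a=18 ⇒ p=9351, q=497
i=6: a=2 ⇒ p=19210, q=1021
i=7: a=2 ⇒ p=47771, q=2539
i=8: a=4 ⇒ p=210294, q=11177
i=9: a=1 ⇒ p=258065, q=13716
fundamental: x₁=258065, y₁=13716  (since 66597544225 − 354·188128656 = 1)

258065 13716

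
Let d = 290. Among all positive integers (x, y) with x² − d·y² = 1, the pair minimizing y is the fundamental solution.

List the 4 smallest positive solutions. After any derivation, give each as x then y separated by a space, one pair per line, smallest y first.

579 34
670481 39372
776416419 45592742
899089542721 52796355864

[17; 34] for √290; ℓ=1 ⇒ convergent index 1
step 0: (17, 1)  from 17·(1,0) + (0,1)
step 1: (579, 34)  from 34·(17,1) + (1,0)
→ (579, 34).  Check: 579²=335241, 290·34²=335240, difference 1.
n=2: (579,34)∘(579,34) = (579·579+290·34·34, 579·34+34·579) = (670481,39372)
n=3: (670481,39372)∘(579,34) = (579·670481+290·34·39372, 579·39372+34·670481) = (776416419,45592742)
n=4: (776416419,45592742)∘(579,34) = (579·776416419+290·34·45592742, 579·45592742+34·776416419) = (899089542721,52796355864)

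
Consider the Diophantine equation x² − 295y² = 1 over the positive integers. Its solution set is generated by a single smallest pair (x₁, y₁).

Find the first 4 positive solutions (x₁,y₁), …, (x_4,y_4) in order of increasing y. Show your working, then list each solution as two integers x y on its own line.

2024999 117900
8201241900001 477494764200
33215013292518224999 1933852840020353700
134520737404664024967600001 7832100134376274949528400

√295 = [17; 5,1,2,3,2,6,2,3,2,1,5,34, …], period ℓ=12 (even) → k=11
k=0  a_k=17  p_k/q_k = 17/1
…
k=3  a_k=2  p_k/q_k = 292/17
…
k=9  a_k=2  p_k/q_k = 247414/14405
k=10  a_k=1  p_k/q_k = 355517/20699
k=11  a_k=5  p_k/q_k = 2024999/117900
→ (2024999, 117900).  Check: 2024999²=4100620950001, 295·117900²=4100620950000, difference 1.
k=2:  x_2 = 2024999·2024999+295·117900·117900 = 8201241900001,  y_2 = 2024999·117900+117900·2024999 = 477494764200
k=3:  x_3 = 2024999·8201241900001+295·117900·477494764200 = 33215013292518224999,  y_3 = 2024999·477494764200+117900·8201241900001 = 1933852840020353700
k=4:  x_4 = 2024999·33215013292518224999+295·117900·1933852840020353700 = 134520737404664024967600001,  y_4 = 2024999·1933852840020353700+117900·33215013292518224999 = 7832100134376274949528400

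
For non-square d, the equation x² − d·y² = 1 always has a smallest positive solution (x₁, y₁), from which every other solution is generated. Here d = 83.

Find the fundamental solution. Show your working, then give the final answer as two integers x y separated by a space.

82 9

[9; 9,18] for √83; ℓ=2 ⇒ convergent index 1
k=0  a_k=9  p_k/q_k = 9/1
k=1  a_k=9  p_k/q_k = 82/9
(x₁, y₁) = (82, 9);  82² − 83·9² = 1 ✓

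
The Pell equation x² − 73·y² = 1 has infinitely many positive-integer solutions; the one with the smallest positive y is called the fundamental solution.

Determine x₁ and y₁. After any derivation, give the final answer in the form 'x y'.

√73 = [8; 1,1,5,5,1,1,16, …], period ℓ=7 (odd) → k=13
i=0: a=8 ⇒ p=8, q=1
i=1: a=1 ⇒ p=9, q=1
i=2: a=1 ⇒ p=17, q=2
i=3: a=5 ⇒ p=94, q=11
i=4: a=5 ⇒ p=487, q=57
…
i=7: a=16 ⇒ p=17669, q=2068
i=8: a=1 ⇒ p=18737, q=2193
i=9: a=1 ⇒ p=36406, q=4261
i=10: a=5 ⇒ p=200767, q=23498
i=11: a=5 ⇒ p=1040241, q=121751
i=12: a=1 ⇒ p=1241008, q=145249
i=13: a=1 ⇒ p=2281249, q=267000
(x₁, y₁) = (2281249, 267000);  2281249² − 73·267000² = 1 ✓

2281249 267000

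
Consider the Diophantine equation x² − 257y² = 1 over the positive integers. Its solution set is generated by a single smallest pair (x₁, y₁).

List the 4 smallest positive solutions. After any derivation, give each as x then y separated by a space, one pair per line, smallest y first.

513 32
526337 32832
540021249 33685600
554061275137 34561392768

d=257: √d = [16; 32] (ℓ=1, odd), read p_1/q_1
step 0: (16, 1)  from 16·(1,0) + (0,1)
step 1: (513, 32)  from 32·(16,1) + (1,0)
fundamental: x₁=513, y₁=32  (since 263169 − 257·1024 = 1)
(x_2, y_2) = (513·513 + 257·32·32, 513·32 + 32·513) = (526337, 32832)
(x_3, y_3) = (513·526337 + 257·32·32832, 513·32832 + 32·526337) = (540021249, 33685600)
(x_4, y_4) = (513·540021249 + 257·32·33685600, 513·33685600 + 32·540021249) = (554061275137, 34561392768)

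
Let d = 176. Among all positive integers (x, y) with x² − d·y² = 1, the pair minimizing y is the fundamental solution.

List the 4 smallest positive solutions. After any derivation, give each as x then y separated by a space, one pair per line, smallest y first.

d=176: √d = [13; 3,1,3,26] (ℓ=4, even), read p_3/q_3
k=0  a_k=13  p_k/q_k = 13/1
…
k=2  a_k=1  p_k/q_k = 53/4
k=3  a_k=3  p_k/q_k = 199/15
(x₁, y₁) = (199, 15);  199² − 176·15² = 1 ✓
n=2: (199,15)∘(199,15) = (199·199+176·15·15, 199·15+15·199) = (79201,5970)
n=3: (79201,5970)∘(199,15) = (199·79201+176·15·5970, 199·5970+15·79201) = (31521799,2376045)
n=4: (31521799,2376045)∘(199,15) = (199·31521799+176·15·2376045, 199·2376045+15·31521799) = (12545596801,945659940)

199 15
79201 5970
31521799 2376045
12545596801 945659940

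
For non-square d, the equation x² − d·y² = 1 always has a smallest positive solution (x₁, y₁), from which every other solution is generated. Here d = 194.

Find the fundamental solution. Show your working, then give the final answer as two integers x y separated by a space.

√194 = [13; 1,12,1,26, …], period ℓ=4 (even) → k=3
k=0  a_k=13  p_k/q_k = 13/1
k=1  a_k=1  p_k/q_k = 14/1
k=2  a_k=12  p_k/q_k = 181/13
k=3  a_k=1  p_k/q_k = 195/14
→ (195, 14).  Check: 195²=38025, 194·14²=38024, difference 1.

195 14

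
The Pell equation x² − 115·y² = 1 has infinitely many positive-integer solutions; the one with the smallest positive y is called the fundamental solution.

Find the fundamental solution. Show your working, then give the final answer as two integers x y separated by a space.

1126 105

√115 → a₀=10, period (1,2,1,1,1,1,1,2,1,20); ℓ=10 even so k=9
a_0=10:  p_0=10·1+0=10,  q_0=10·0+1=1
…
a_8=2:  p_8=2·311+193=815,  q_8=2·29+18=76
a_9=1:  p_9=1·815+311=1126,  q_9=1·76+29=105
fundamental: x₁=1126, y₁=105  (since 1267876 − 115·11025 = 1)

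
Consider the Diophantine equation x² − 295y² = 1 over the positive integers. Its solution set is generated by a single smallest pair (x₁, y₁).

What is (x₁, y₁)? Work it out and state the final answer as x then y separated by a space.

√295 → a₀=17, period (5,1,2,3,2,6,2,3,2,1,5,34); ℓ=12 even so k=11
i=0: a=17 ⇒ p=17, q=1
i=1: a=5 ⇒ p=86, q=5
…
i=3: a=2 ⇒ p=292, q=17
…
i=5: a=2 ⇒ p=2250, q=131
i=6: a=6 ⇒ p=14479, q=843
i=7: a=2 ⇒ p=31208, q=1817
i=8: a=3 ⇒ p=108103, q=6294
i=9: a=2 ⇒ p=247414, q=14405
i=10: a=1 ⇒ p=355517, q=20699
i=11: a=5 ⇒ p=2024999, q=117900
fundamental: x₁=2024999, y₁=117900  (since 4100620950001 − 295·13900410000 = 1)

2024999 117900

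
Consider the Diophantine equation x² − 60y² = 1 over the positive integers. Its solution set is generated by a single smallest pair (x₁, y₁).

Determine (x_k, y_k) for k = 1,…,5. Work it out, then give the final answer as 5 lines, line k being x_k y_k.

√60 → a₀=7, period (1,2,1,14); ℓ=4 even so k=3
step 0: (7, 1)  from 7·(1,0) + (0,1)
…
step 2: (23, 3)  from 2·(8,1) + (7,1)
step 3: (31, 4)  from 1·(23,3) + (8,1)
(x₁, y₁) = (31, 4);  31² − 60·4² = 1 ✓
(31+4√60)^2 = 1921 + 248√60
(31+4√60)^3 = 119071 + 15372√60
(31+4√60)^4 = 7380481 + 952816√60
(31+4√60)^5 = 457470751 + 59059220√60

31 4
1921 248
119071 15372
7380481 952816
457470751 59059220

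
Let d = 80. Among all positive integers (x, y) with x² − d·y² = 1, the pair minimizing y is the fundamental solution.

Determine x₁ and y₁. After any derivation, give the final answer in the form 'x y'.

9 1

[8; 1,16] for √80; ℓ=2 ⇒ convergent index 1
i=0: a=8 ⇒ p=8, q=1
i=1: a=1 ⇒ p=9, q=1
→ (9, 1).  Check: 9²=81, 80·1²=80, difference 1.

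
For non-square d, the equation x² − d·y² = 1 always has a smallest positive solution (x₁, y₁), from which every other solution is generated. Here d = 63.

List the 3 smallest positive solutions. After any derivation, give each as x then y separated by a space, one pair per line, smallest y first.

[7; 1,14] for √63; ℓ=2 ⇒ convergent index 1
k=0  a_k=7  p_k/q_k = 7/1
k=1  a_k=1  p_k/q_k = 8/1
→ (8, 1).  Check: 8²=64, 63·1²=63, difference 1.
(8+1√63)^2 = 127 + 16√63
(8+1√63)^3 = 2024 + 255√63

8 1
127 16
2024 255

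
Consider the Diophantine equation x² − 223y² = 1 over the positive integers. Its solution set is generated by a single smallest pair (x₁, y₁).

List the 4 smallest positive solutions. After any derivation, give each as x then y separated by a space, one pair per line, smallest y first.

√223 = [14; 1,13,1,28, …], period ℓ=4 (even) → k=3
k=0  a_k=14  p_k/q_k = 14/1
…
k=2  a_k=13  p_k/q_k = 209/14
k=3  a_k=1  p_k/q_k = 224/15
→ (224, 15).  Check: 224²=50176, 223·15²=50175, difference 1.
(224+15√223)^2 = 100351 + 6720√223
(224+15√223)^3 = 44957024 + 3010545√223
(224+15√223)^4 = 20140646401 + 1348717440√223

224 15
100351 6720
44957024 3010545
20140646401 1348717440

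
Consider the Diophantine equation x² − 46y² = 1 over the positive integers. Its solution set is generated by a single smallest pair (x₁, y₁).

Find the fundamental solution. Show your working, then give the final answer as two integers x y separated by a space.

24335 3588

[6; 1,3,1,1,2,6,2,1,1,3,1,12] for √46; ℓ=12 ⇒ convergent index 11
i=0: a=6 ⇒ p=6, q=1
…
i=2: a=3 ⇒ p=27, q=4
…
i=5: a=2 ⇒ p=156, q=23
…
i=7: a=2 ⇒ p=2150, q=317
i=8: a=1 ⇒ p=3147, q=464
i=9: a=1 ⇒ p=5297, q=781
i=10: a=3 ⇒ p=19038, q=2807
i=11: a=1 ⇒ p=24335, q=3588
(x₁, y₁) = (24335, 3588);  24335² − 46·3588² = 1 ✓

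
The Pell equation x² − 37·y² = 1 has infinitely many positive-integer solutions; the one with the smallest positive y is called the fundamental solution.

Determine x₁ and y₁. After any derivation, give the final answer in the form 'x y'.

d=37: √d = [6; 12] (ℓ=1, odd), read p_1/q_1
i=0: a=6 ⇒ p=6, q=1
i=1: a=12 ⇒ p=73, q=12
→ (73, 12).  Check: 73²=5329, 37·12²=5328, difference 1.

73 12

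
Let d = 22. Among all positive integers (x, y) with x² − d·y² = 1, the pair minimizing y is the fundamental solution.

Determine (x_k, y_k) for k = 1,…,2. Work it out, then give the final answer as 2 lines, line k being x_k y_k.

197 42
77617 16548

[4; 1,2,4,2,1,8] for √22; ℓ=6 ⇒ convergent index 5
k=0  a_k=4  p_k/q_k = 4/1
k=1  a_k=1  p_k/q_k = 5/1
…
k=4  a_k=2  p_k/q_k = 136/29
k=5  a_k=1  p_k/q_k = 197/42
fundamental: x₁=197, y₁=42  (since 38809 − 22·1764 = 1)
n=2: (197,42)∘(197,42) = (197·197+22·42·42, 197·42+42·197) = (77617,16548)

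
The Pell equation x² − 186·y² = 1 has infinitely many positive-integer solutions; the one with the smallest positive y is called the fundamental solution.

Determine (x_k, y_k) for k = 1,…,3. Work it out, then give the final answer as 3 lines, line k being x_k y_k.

7501 550
112530001 8251100
1688175067501 123783001650

[13; 1,1,1,3,4,3,1,1,1,26] for √186; ℓ=10 ⇒ convergent index 9
i=0: a=13 ⇒ p=13, q=1
i=1: a=1 ⇒ p=14, q=1
i=2: a=1 ⇒ p=27, q=2
i=3: a=1 ⇒ p=41, q=3
…
i=5: a=4 ⇒ p=641, q=47
i=6: a=3 ⇒ p=2073, q=152
…
i=8: a=1 ⇒ p=4787, q=351
i=9: a=1 ⇒ p=7501, q=550
→ (7501, 550).  Check: 7501²=56265001, 186·550²=56265000, difference 1.
n=2: (7501,550)∘(7501,550) = (7501·7501+186·550·550, 7501·550+550·7501) = (112530001,8251100)
n=3: (112530001,8251100)∘(7501,550) = (7501·112530001+186·550·8251100, 7501·8251100+550·112530001) = (1688175067501,123783001650)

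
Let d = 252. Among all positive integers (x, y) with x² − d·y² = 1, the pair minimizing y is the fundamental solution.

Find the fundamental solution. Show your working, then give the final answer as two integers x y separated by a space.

[15; 1,6,1,30] for √252; ℓ=4 ⇒ convergent index 3
step 0: (15, 1)  from 15·(1,0) + (0,1)
…
step 2: (111, 7)  from 6·(16,1) + (15,1)
step 3: (127, 8)  from 1·(111,7) + (16,1)
→ (127, 8).  Check: 127²=16129, 252·8²=16128, difference 1.

127 8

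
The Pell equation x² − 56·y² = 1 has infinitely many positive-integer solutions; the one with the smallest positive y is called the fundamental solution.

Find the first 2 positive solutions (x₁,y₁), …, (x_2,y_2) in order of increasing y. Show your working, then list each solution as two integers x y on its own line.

15 2
449 60

√56 = [7; 2,14, …], period ℓ=2 (even) → k=1
k=0  a_k=7  p_k/q_k = 7/1
k=1  a_k=2  p_k/q_k = 15/2
fundamental: x₁=15, y₁=2  (since 225 − 56·4 = 1)
k=2:  x_2 = 15·15+56·2·2 = 449,  y_2 = 15·2+2·15 = 60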